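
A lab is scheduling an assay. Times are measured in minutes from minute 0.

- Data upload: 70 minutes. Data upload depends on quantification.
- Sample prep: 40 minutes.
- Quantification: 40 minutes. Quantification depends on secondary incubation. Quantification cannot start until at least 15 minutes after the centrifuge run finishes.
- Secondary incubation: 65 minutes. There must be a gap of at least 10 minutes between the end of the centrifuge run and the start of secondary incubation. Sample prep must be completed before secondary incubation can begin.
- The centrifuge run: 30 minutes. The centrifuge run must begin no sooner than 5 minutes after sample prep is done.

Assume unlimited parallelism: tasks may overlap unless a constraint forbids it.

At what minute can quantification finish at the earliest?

Nothing blocks sample prep, so it runs from minute 0 to minute 40.
The centrifuge run cannot begin until sample prep (finishes minute 40, plus 5-minute gap → minute 45). It runs from minute 45 to 45 + 30 = minute 75.
Secondary incubation needs all of the centrifuge run (finishes minute 75, plus 10-minute gap → minute 85); sample prep (finishes minute 40). That puts its earliest start at minute 85; it finishes at 85 + 65 = minute 150.
Quantification cannot start until secondary incubation (finishes minute 150); the centrifuge run (finishes minute 75, plus 15-minute gap → minute 90). The controlling bound is minute 150, so quantification finishes at 150 + 40 = minute 190.

190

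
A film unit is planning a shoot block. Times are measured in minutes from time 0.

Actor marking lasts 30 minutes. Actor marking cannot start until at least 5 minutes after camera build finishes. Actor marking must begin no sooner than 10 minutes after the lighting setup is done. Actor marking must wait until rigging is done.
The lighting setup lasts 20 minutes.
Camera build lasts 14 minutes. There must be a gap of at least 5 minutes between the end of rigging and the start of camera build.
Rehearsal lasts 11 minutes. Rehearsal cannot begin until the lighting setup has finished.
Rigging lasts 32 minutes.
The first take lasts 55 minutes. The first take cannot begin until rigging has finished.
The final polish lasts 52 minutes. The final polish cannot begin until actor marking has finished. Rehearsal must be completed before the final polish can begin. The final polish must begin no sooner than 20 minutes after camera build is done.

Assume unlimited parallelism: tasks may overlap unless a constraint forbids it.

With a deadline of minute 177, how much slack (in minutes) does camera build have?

39

Nothing blocks rigging, so it runs from minute 0 to minute 32.
After rigging (finishes minute 32, plus 5-minute gap → minute 37), camera build can start at minute 37 and finishes at minute 51.

Working backward from the deadline:
The final polish must finish by minute 177; it takes 52 minutes, so it must start by 177 − 52 = minute 125.
Since the final polish (must start by minute 125) depends on it, actor marking must finish by minute 125. Backing off its 30-minute duration gives a latest start of minute 95.
Camera build has several dependents: actor marking (must start by minute 95, minus 5-minute gap → minute 90); the final polish (must start by minute 125, minus 20-minute gap → minute 105). The earliest of those limits is minute 90, so camera build must start by 90 − 14 = minute 76.
So camera build can start as early as minute 37 and as late as minute 76, giving 76 − 37 = 39 minutes of slack.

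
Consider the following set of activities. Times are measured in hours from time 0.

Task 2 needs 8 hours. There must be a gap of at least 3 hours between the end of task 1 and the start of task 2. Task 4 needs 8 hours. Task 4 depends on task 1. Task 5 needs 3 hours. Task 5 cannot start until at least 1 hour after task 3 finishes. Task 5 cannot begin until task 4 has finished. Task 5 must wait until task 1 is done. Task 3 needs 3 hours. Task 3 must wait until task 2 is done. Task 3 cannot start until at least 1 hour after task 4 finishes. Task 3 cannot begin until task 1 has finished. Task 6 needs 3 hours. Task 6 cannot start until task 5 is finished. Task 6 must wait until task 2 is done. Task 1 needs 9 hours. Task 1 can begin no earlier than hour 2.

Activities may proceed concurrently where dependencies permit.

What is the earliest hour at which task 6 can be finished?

Task 1 waits on its own release at hour 2, so it starts at hour 2 and finishes at 2 + 9 = hour 11.
After task 1 (finishes hour 11), task 4 can start at hour 11 and finishes at hour 19.
Task 2 waits on task 1 (finishes hour 11, plus 3-hour gap → hour 14), so it starts at hour 14 and finishes at 14 + 8 = hour 22.
For task 3: task 2 (finishes hour 22); task 4 (finishes hour 19, plus 1-hour gap → hour 20); task 1 (finishes hour 11). Taking the maximum gives a start of hour 22, and it finishes at 22 + 3 = hour 25.
Task 5 cannot start until task 3 (finishes hour 25, plus 1-hour gap → hour 26); task 4 (finishes hour 19); task 1 (finishes hour 11). The controlling bound is hour 26, so task 5 finishes at 26 + 3 = hour 29.
For task 6: task 5 (finishes hour 29); task 2 (finishes hour 22). Taking the maximum gives a start of hour 29, and it finishes at 29 + 3 = hour 32.

32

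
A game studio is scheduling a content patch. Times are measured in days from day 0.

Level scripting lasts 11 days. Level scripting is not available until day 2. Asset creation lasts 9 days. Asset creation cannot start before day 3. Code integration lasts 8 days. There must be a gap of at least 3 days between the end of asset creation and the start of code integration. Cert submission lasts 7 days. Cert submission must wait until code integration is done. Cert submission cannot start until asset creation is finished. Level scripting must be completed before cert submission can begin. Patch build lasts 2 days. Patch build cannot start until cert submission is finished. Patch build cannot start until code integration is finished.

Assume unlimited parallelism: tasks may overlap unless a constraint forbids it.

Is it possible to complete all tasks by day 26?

Level scripting waits on its own release at day 2, so it starts at day 2 and finishes at 2 + 11 = day 13.
Asset creation cannot begin until its own release at day 3. It runs from day 3 to 3 + 9 = day 12.
Code integration waits on asset creation (finishes day 12, plus 3-day gap → day 15), so it starts at day 15 and finishes at 15 + 8 = day 23.
Cert submission has to wait for code integration (finishes day 23); asset creation (finishes day 12); level scripting (finishes day 13). The latest of these is day 23, so cert submission runs day 23 to 23 + 7 = day 30.
Patch build has to wait for cert submission (finishes day 30); code integration (finishes day 23). The latest of these is day 30, so patch build runs day 30 to 30 + 2 = day 32.
The earliest everything can be done is day 32, which is after the deadline of 26, so it is not possible.

No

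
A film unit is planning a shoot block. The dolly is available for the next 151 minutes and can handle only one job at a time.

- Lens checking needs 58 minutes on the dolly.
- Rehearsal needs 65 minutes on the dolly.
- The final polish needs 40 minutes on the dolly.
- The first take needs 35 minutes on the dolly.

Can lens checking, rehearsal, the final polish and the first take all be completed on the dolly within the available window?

No

Running back to back, the jobs need 58 + 65 + 40 + 35 = 198 minutes on the dolly.
Since 198 > 151, they cannot all fit.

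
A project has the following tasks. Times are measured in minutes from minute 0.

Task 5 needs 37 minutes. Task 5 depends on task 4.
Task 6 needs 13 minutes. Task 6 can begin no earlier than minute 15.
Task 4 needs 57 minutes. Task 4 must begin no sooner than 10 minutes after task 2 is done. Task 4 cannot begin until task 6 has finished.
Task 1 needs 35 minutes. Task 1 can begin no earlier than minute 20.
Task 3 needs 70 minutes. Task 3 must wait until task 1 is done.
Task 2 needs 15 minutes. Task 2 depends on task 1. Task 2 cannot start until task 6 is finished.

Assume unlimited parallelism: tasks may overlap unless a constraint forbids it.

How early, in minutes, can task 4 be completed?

After its own release at minute 15, task 6 can start at minute 15 and finishes at minute 28.
Task 1 cannot begin until its own release at minute 20. It runs from minute 20 to 20 + 35 = minute 55.
Task 2 needs all of task 1 (finishes minute 55); task 6 (finishes minute 28). That puts its earliest start at minute 55; it finishes at 55 + 15 = minute 70.
For task 4: task 2 (finishes minute 70, plus 10-minute gap → minute 80); task 6 (finishes minute 28). Taking the maximum gives a start of minute 80, and it finishes at 80 + 57 = minute 137.

137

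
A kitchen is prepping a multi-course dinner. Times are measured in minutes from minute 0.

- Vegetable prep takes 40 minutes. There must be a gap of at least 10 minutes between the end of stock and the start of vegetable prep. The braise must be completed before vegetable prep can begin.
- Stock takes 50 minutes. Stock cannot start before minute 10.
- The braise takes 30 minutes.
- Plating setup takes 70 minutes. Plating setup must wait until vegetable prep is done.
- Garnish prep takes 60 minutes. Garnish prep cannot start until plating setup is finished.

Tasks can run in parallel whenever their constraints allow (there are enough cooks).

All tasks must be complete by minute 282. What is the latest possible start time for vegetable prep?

Nothing follows garnish prep; the deadline of minute 282 is its only limit. It must start by 282 − 60 = minute 222.
Plating setup has to be done before garnish prep (must start by minute 222). That means finishing by minute 222, i.e. starting by 222 − 70 = minute 152.
Vegetable prep must finish before plating setup (must start by minute 152). With a 40-minute duration, vegetable prep must start by 152 − 40 = minute 112.

112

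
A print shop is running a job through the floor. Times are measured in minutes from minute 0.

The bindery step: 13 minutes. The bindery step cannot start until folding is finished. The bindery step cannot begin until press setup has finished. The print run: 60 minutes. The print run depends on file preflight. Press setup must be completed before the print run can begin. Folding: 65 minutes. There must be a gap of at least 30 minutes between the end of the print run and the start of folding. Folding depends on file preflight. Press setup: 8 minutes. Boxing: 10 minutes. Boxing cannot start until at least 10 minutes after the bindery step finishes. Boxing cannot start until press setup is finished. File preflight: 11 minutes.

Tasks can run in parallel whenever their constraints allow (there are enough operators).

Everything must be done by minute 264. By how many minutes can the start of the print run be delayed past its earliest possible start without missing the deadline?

65

Press setup has no prerequisites, so it starts at minute 0 and finishes at minute 8.
File preflight can start immediately at minute 0; it finishes at minute 11.
The print run needs all of file preflight (finishes minute 11); press setup (finishes minute 8). That puts its earliest start at minute 11; it finishes at 11 + 60 = minute 71.

Working backward from the deadline:
Nothing follows boxing; the deadline of minute 264 is its only limit. It must start by 264 − 10 = minute 254.
The bindery step has to be done before boxing (must start by minute 254, minus 10-minute gap → minute 244). That means finishing by minute 244, i.e. starting by 244 − 13 = minute 231.
Folding has to be done before the bindery step (must start by minute 231). That means finishing by minute 231, i.e. starting by 231 − 65 = minute 166.
Since folding (must start by minute 166, minus 30-minute gap → minute 136) depends on it, the print run must finish by minute 136. Backing off its 60-minute duration gives a latest start of minute 76.
So the print run can start as early as minute 11 and as late as minute 76, giving 76 − 11 = 65 minutes of slack.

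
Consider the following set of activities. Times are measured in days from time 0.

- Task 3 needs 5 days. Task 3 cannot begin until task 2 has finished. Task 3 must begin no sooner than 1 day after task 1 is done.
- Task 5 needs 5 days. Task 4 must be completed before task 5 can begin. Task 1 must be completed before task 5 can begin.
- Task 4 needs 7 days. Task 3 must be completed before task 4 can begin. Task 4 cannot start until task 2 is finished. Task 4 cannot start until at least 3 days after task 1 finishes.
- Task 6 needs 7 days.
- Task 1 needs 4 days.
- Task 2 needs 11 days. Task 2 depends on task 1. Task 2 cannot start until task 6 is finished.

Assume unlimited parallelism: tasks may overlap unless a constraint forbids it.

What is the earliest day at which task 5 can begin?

30

Nothing blocks task 6, so it runs from day 0 to day 7.
Nothing blocks task 1, so it runs from day 0 to day 4.
For task 2: task 1 (finishes day 4); task 6 (finishes day 7). Taking the maximum gives a start of day 7, and it finishes at 7 + 11 = day 18.
Task 3 has to wait for task 2 (finishes day 18); task 1 (finishes day 4, plus 1-day gap → day 5). The latest of these is day 18, so task 3 runs day 18 to 18 + 5 = day 23.
For task 4: task 3 (finishes day 23); task 2 (finishes day 18); task 1 (finishes day 4, plus 3-day gap → day 7). Taking the maximum gives a start of day 23, and it finishes at 23 + 7 = day 30.
Task 5 waits on task 4 (finishes day 30); task 1 (finishes day 4). The latest of these is day 30, which is the earliest task 5 can start.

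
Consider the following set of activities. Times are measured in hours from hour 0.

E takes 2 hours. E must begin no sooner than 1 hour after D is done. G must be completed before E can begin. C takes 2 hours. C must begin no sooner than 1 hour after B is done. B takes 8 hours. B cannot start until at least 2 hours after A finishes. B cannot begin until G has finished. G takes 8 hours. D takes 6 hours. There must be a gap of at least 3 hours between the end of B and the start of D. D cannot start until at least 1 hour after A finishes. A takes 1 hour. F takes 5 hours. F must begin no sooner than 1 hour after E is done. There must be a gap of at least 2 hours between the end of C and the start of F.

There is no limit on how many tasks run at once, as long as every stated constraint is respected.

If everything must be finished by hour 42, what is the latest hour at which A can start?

13

F has no dependents, so it just needs to finish by hour 42. Starting by 42 − 5 = hour 37 achieves that.
C feeds into F (must start by hour 37, minus 2-hour gap → hour 35); so C must finish by hour 35 and therefore start by hour 33.
Since F (must start by hour 37, minus 1-hour gap → hour 36) depends on it, E must finish by hour 36. Backing off its 2-hour duration gives a latest start of hour 34.
D has to be done before E (must start by hour 34, minus 1-hour gap → hour 33). That means finishing by hour 33, i.e. starting by 33 − 6 = hour 27.
B has several dependents: C (must start by hour 33, minus 1-hour gap → hour 32); D (must start by hour 27, minus 3-hour gap → hour 24). The earliest of those limits is hour 24, so B must start by 24 − 8 = hour 16.
A has several dependents: B (must start by hour 16, minus 2-hour gap → hour 14); D (must start by hour 27, minus 1-hour gap → hour 26). The earliest of those limits is hour 14, so A must start by 14 − 1 = hour 13.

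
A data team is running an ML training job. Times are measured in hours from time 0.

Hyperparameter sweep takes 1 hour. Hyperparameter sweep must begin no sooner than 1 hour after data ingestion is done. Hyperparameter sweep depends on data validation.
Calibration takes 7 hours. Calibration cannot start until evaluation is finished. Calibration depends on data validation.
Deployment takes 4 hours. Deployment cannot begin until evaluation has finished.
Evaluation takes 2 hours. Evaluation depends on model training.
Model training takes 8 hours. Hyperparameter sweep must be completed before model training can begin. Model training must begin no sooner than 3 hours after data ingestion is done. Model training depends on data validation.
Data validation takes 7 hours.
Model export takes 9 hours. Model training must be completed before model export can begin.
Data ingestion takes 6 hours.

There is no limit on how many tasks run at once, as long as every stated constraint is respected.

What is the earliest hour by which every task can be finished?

Data validation can start immediately at hour 0; it finishes at hour 7.
Data ingestion can start immediately at hour 0; it finishes at hour 6.
For hyperparameter sweep: data ingestion (finishes hour 6, plus 1-hour gap → hour 7); data validation (finishes hour 7). Taking the maximum gives a start of hour 7, and it finishes at 7 + 1 = hour 8.
Model training cannot start until hyperparameter sweep (finishes hour 8); data ingestion (finishes hour 6, plus 3-hour gap → hour 9); data validation (finishes hour 7). The controlling bound is hour 9, so model training finishes at 9 + 8 = hour 17.
After model training (finishes hour 17), model export can start at hour 17 and finishes at hour 26.
After model training (finishes hour 17), evaluation can start at hour 17 and finishes at hour 19.
Deployment cannot begin until evaluation (finishes hour 19). It runs from hour 19 to 19 + 4 = hour 23.
Calibration needs all of evaluation (finishes hour 19); data validation (finishes hour 7). That puts its earliest start at hour 19; it finishes at 19 + 7 = hour 26.
All tasks are finished once the last one completes. Finish times: Data ingestion at 6, Data validation at 7, Hyperparameter sweep at 8, Model training at 17, Evaluation at 19, Calibration at 26, Model export at 26, Deployment at 23. The latest is hour 26.

26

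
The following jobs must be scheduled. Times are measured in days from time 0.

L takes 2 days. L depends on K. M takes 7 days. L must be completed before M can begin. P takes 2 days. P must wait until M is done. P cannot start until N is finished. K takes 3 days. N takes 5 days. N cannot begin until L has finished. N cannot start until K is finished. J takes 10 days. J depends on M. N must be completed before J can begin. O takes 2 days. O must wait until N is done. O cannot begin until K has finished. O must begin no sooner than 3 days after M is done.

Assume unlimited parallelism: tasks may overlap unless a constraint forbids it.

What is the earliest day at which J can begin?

Nothing blocks K, so it runs from day 0 to day 3.
After K (finishes day 3), L can start at day 3 and finishes at day 5.
N needs all of L (finishes day 5); K (finishes day 3). That puts its earliest start at day 5; it finishes at 5 + 5 = day 10.
M cannot begin until L (finishes day 5). It runs from day 5 to 5 + 7 = day 12.
J waits on M (finishes day 12); N (finishes day 10). The latest of these is day 12, which is the earliest J can start.

12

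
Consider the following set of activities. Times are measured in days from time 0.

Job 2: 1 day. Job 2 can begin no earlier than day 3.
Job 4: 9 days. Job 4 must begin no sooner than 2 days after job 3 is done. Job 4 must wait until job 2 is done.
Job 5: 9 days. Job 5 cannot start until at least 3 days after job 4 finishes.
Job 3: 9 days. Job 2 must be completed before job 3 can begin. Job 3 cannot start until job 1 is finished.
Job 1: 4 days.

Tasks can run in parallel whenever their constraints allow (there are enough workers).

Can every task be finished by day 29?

Job 2 cannot begin until its own release at day 3. It runs from day 3 to 3 + 1 = day 4.
Job 1 can start immediately at day 0; it finishes at day 4.
Job 3 cannot start until job 2 (finishes day 4); job 1 (finishes day 4). The controlling bound is day 4, so job 3 finishes at 4 + 9 = day 13.
Job 4 has to wait for job 3 (finishes day 13, plus 2-day gap → day 15); job 2 (finishes day 4). The latest of these is day 15, so job 4 runs day 15 to 15 + 9 = day 24.
Job 5 waits on job 4 (finishes day 24, plus 3-day gap → day 27), so it starts at day 27 and finishes at 27 + 9 = day 36.
The earliest everything can be done is day 36, which is after the deadline of 29, so it is not possible.

No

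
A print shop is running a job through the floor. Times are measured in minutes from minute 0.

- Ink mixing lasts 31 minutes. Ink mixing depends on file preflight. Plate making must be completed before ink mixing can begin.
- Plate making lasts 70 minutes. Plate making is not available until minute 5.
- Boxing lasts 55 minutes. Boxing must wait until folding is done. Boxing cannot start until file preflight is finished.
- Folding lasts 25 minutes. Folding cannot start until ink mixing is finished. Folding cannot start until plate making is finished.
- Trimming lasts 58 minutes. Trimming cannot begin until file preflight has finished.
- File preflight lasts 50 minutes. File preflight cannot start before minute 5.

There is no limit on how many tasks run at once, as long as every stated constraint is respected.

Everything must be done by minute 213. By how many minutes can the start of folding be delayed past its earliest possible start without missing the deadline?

27

Plate making waits on its own release at minute 5, so it starts at minute 5 and finishes at 5 + 70 = minute 75.
File preflight waits on its own release at minute 5, so it starts at minute 5 and finishes at 5 + 50 = minute 55.
For ink mixing: file preflight (finishes minute 55); plate making (finishes minute 75). Taking the maximum gives a start of minute 75, and it finishes at 75 + 31 = minute 106.
Folding needs all of ink mixing (finishes minute 106); plate making (finishes minute 75). That puts its earliest start at minute 106; it finishes at 106 + 25 = minute 131.

Working backward from the deadline:
Nothing follows boxing; the deadline of minute 213 is its only limit. It must start by 213 − 55 = minute 158.
Folding must finish before boxing (must start by minute 158). With a 25-minute duration, folding must start by 158 − 25 = minute 133.
So folding can start as early as minute 106 and as late as minute 133, giving 133 − 106 = 27 minutes of slack.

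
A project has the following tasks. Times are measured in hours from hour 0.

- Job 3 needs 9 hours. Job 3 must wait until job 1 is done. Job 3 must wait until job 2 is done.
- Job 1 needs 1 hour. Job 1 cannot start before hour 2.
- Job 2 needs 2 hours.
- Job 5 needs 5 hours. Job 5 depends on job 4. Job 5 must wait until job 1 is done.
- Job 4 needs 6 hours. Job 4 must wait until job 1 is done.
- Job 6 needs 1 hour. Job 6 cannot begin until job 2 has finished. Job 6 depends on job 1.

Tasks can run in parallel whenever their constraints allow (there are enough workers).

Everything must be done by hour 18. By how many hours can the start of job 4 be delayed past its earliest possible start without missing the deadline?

4

Job 1 cannot begin until its own release at hour 2. It runs from hour 2 to 2 + 1 = hour 3.
After job 1 (finishes hour 3), job 4 can start at hour 3 and finishes at hour 9.

Working backward from the deadline:
Nothing follows job 5; the deadline of hour 18 is its only limit. It must start by 18 − 5 = hour 13.
Job 4 has to be done before job 5 (must start by hour 13). That means finishing by hour 13, i.e. starting by 13 − 6 = hour 7.
So job 4 can start as early as hour 3 and as late as hour 7, giving 7 − 3 = 4 hours of slack.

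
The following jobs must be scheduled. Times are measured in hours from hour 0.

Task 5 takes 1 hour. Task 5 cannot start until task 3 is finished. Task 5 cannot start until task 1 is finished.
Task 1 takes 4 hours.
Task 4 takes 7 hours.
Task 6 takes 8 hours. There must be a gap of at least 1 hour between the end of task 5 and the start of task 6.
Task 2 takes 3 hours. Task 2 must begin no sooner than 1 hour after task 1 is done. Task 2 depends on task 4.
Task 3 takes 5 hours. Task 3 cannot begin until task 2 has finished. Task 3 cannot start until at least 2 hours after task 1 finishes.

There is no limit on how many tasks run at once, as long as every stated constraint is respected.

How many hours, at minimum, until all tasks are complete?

25

Nothing blocks task 4, so it runs from hour 0 to hour 7.
Nothing blocks task 1, so it runs from hour 0 to hour 4.
For task 2: task 1 (finishes hour 4, plus 1-hour gap → hour 5); task 4 (finishes hour 7). Taking the maximum gives a start of hour 7, and it finishes at 7 + 3 = hour 10.
Task 3 cannot start until task 2 (finishes hour 10); task 1 (finishes hour 4, plus 2-hour gap → hour 6). The controlling bound is hour 10, so task 3 finishes at 10 + 5 = hour 15.
Task 5 needs all of task 3 (finishes hour 15); task 1 (finishes hour 4). That puts its earliest start at hour 15; it finishes at 15 + 1 = hour 16.
Task 6 waits on task 5 (finishes hour 16, plus 1-hour gap → hour 17), so it starts at hour 17 and finishes at 17 + 8 = hour 25.
All tasks are finished once the last one completes. Finish times: Task 1 at 4, Task 2 at 10, Task 3 at 15, Task 4 at 7, Task 5 at 16, Task 6 at 25. The latest is hour 25.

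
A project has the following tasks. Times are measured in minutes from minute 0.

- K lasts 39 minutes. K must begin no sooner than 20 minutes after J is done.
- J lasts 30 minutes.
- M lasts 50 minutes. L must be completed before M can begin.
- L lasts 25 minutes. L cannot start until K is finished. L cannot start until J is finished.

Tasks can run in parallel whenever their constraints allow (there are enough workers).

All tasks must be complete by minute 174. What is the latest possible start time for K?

Nothing follows M; the deadline of minute 174 is its only limit. It must start by 174 − 50 = minute 124.
L feeds into M (must start by minute 124); so L must finish by minute 124 and therefore start by minute 99.
K has to be done before L (must start by minute 99). That means finishing by minute 99, i.e. starting by 99 − 39 = minute 60.

60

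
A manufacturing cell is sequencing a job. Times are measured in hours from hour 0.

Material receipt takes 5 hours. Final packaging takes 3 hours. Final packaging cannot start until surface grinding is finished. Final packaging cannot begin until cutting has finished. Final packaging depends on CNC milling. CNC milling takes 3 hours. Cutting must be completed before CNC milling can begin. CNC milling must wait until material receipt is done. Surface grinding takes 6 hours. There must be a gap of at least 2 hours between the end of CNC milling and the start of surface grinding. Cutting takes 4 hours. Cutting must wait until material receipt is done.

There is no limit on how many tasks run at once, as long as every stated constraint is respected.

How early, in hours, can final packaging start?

20

Material receipt can start immediately at hour 0; it finishes at hour 5.
Cutting cannot begin until material receipt (finishes hour 5). It runs from hour 5 to 5 + 4 = hour 9.
For CNC milling: cutting (finishes hour 9); material receipt (finishes hour 5). Taking the maximum gives a start of hour 9, and it finishes at 9 + 3 = hour 12.
Surface grinding waits on CNC milling (finishes hour 12, plus 2-hour gap → hour 14), so it starts at hour 14 and finishes at 14 + 6 = hour 20.
Final packaging waits on surface grinding (finishes hour 20); cutting (finishes hour 9); CNC milling (finishes hour 12). The latest of these is hour 20, which is the earliest final packaging can start.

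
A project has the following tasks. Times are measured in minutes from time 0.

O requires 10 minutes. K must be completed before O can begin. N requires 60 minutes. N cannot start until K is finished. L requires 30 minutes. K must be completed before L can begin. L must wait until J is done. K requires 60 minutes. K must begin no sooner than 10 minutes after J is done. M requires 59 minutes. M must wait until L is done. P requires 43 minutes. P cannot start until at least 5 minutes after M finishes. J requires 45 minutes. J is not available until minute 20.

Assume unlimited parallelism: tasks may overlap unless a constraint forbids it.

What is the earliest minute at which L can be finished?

165

J waits on its own release at minute 20, so it starts at minute 20 and finishes at 20 + 45 = minute 65.
After J (finishes minute 65, plus 10-minute gap → minute 75), K can start at minute 75 and finishes at minute 135.
L cannot start until K (finishes minute 135); J (finishes minute 65). The controlling bound is minute 135, so L finishes at 135 + 30 = minute 165.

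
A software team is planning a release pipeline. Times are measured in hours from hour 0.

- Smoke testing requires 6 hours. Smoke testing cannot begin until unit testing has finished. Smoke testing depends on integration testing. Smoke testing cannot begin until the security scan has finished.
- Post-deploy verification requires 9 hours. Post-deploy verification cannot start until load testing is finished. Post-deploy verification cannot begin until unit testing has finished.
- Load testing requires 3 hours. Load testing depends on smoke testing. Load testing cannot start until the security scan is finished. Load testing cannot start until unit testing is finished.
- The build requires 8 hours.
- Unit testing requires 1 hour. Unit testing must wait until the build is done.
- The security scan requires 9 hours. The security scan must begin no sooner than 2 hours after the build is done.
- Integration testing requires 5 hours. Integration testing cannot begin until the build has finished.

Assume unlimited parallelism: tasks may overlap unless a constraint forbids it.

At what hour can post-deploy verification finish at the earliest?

The build has no prerequisites, so it starts at hour 0 and finishes at hour 8.
The security scan waits on the build (finishes hour 8, plus 2-hour gap → hour 10), so it starts at hour 10 and finishes at 10 + 9 = hour 19.
After the build (finishes hour 8), integration testing can start at hour 8 and finishes at hour 13.
Unit testing cannot begin until the build (finishes hour 8). It runs from hour 8 to 8 + 1 = hour 9.
Smoke testing needs all of unit testing (finishes hour 9); integration testing (finishes hour 13); the security scan (finishes hour 19). That puts its earliest start at hour 19; it finishes at 19 + 6 = hour 25.
Load testing has to wait for smoke testing (finishes hour 25); the security scan (finishes hour 19); unit testing (finishes hour 9). The latest of these is hour 25, so load testing runs hour 25 to 25 + 3 = hour 28.
Post-deploy verification cannot start until load testing (finishes hour 28); unit testing (finishes hour 9). The controlling bound is hour 28, so post-deploy verification finishes at 28 + 9 = hour 37.

37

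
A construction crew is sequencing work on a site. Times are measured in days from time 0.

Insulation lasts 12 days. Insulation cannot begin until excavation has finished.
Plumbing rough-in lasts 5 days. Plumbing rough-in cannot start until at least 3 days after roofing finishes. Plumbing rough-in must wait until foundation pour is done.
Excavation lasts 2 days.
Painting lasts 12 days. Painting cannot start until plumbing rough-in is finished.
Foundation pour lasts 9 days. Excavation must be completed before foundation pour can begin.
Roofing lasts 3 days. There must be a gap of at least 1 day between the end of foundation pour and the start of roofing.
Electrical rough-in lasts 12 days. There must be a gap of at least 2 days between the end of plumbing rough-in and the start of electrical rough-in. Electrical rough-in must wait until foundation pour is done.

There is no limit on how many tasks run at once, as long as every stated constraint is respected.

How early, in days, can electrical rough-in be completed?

Excavation has no prerequisites, so it starts at day 0 and finishes at day 2.
Foundation pour cannot begin until excavation (finishes day 2). It runs from day 2 to 2 + 9 = day 11.
Roofing waits on foundation pour (finishes day 11, plus 1-day gap → day 12), so it starts at day 12 and finishes at 12 + 3 = day 15.
For plumbing rough-in: roofing (finishes day 15, plus 3-day gap → day 18); foundation pour (finishes day 11). Taking the maximum gives a start of day 18, and it finishes at 18 + 5 = day 23.
Electrical rough-in cannot start until plumbing rough-in (finishes day 23, plus 2-day gap → day 25); foundation pour (finishes day 11). The controlling bound is day 25, so electrical rough-in finishes at 25 + 12 = day 37.

37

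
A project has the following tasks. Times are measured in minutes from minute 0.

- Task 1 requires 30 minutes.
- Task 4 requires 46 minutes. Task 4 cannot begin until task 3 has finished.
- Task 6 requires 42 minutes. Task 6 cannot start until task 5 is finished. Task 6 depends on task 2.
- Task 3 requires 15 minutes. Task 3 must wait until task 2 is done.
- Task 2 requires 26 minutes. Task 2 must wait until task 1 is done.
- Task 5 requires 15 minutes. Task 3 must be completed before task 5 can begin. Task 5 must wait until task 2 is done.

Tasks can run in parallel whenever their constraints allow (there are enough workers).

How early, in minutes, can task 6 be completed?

Nothing blocks task 1, so it runs from minute 0 to minute 30.
Task 2 cannot begin until task 1 (finishes minute 30). It runs from minute 30 to 30 + 26 = minute 56.
Task 3 cannot begin until task 2 (finishes minute 56). It runs from minute 56 to 56 + 15 = minute 71.
Task 5 cannot start until task 3 (finishes minute 71); task 2 (finishes minute 56). The controlling bound is minute 71, so task 5 finishes at 71 + 15 = minute 86.
Task 6 cannot start until task 5 (finishes minute 86); task 2 (finishes minute 56). The controlling bound is minute 86, so task 6 finishes at 86 + 42 = minute 128.

128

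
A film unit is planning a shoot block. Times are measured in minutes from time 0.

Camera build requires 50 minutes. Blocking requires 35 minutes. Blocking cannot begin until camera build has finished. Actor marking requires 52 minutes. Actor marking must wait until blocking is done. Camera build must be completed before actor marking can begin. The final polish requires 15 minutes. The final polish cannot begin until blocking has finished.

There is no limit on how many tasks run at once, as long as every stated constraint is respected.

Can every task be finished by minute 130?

Camera build has no prerequisites, so it starts at minute 0 and finishes at minute 50.
Blocking cannot begin until camera build (finishes minute 50). It runs from minute 50 to 50 + 35 = minute 85.
The final polish waits on blocking (finishes minute 85), so it starts at minute 85 and finishes at 85 + 15 = minute 100.
Actor marking cannot start until blocking (finishes minute 85); camera build (finishes minute 50). The controlling bound is minute 85, so actor marking finishes at 85 + 52 = minute 137.
The earliest everything can be done is minute 137, which is after the deadline of 130, so it is not possible.

No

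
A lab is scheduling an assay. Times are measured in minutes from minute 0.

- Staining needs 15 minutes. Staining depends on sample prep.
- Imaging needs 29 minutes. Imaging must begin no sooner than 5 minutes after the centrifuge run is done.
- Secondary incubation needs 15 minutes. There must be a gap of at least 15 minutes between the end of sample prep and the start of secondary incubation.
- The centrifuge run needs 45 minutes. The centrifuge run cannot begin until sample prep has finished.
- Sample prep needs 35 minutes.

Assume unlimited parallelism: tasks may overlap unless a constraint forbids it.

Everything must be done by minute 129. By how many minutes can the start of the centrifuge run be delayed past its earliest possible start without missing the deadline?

15

Nothing blocks sample prep, so it runs from minute 0 to minute 35.
After sample prep (finishes minute 35), the centrifuge run can start at minute 35 and finishes at minute 80.

Working backward from the deadline:
Nothing follows imaging; the deadline of minute 129 is its only limit. It must start by 129 − 29 = minute 100.
The centrifuge run must finish before imaging (must start by minute 100, minus 5-minute gap → minute 95). With a 45-minute duration, the centrifuge run must start by 95 − 45 = minute 50.
So the centrifuge run can start as early as minute 35 and as late as minute 50, giving 50 − 35 = 15 minutes of slack.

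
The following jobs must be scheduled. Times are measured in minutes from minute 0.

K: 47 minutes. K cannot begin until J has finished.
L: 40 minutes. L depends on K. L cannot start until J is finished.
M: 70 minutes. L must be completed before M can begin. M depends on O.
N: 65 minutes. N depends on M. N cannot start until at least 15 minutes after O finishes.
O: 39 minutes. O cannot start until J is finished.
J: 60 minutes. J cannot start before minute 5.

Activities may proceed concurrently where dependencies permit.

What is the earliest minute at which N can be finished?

287

J waits on its own release at minute 5, so it starts at minute 5 and finishes at 5 + 60 = minute 65.
After J (finishes minute 65), O can start at minute 65 and finishes at minute 104.
K cannot begin until J (finishes minute 65). It runs from minute 65 to 65 + 47 = minute 112.
L has to wait for K (finishes minute 112); J (finishes minute 65). The latest of these is minute 112, so L runs minute 112 to 112 + 40 = minute 152.
M cannot start until L (finishes minute 152); O (finishes minute 104). The controlling bound is minute 152, so M finishes at 152 + 70 = minute 222.
N has to wait for M (finishes minute 222); O (finishes minute 104, plus 15-minute gap → minute 119). The latest of these is minute 222, so N runs minute 222 to 222 + 65 = minute 287.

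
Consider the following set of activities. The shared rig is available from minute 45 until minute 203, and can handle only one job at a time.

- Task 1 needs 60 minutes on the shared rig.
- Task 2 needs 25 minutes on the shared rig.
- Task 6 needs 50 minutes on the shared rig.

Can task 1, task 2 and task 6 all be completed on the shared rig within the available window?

Yes

The shared rig window is 203 − 45 = 158 minutes.
Running back to back, the jobs need 60 + 25 + 50 = 135 minutes on the shared rig.
Since 135 ≤ 158, they fit within the window.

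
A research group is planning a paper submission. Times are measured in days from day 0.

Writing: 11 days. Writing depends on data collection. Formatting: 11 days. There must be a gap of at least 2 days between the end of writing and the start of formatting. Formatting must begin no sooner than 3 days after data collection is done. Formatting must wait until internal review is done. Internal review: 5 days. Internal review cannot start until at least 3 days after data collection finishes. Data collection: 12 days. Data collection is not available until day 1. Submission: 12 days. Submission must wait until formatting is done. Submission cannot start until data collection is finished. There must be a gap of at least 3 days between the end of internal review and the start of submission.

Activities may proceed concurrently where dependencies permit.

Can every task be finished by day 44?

Data collection cannot begin until its own release at day 1. It runs from day 1 to 1 + 12 = day 13.
After data collection (finishes day 13, plus 3-day gap → day 16), internal review can start at day 16 and finishes at day 21.
Writing waits on data collection (finishes day 13), so it starts at day 13 and finishes at 13 + 11 = day 24.
Formatting cannot start until writing (finishes day 24, plus 2-day gap → day 26); data collection (finishes day 13, plus 3-day gap → day 16); internal review (finishes day 21). The controlling bound is day 26, so formatting finishes at 26 + 11 = day 37.
Submission has to wait for formatting (finishes day 37); data collection (finishes day 13); internal review (finishes day 21, plus 3-day gap → day 24). The latest of these is day 37, so submission runs day 37 to 37 + 12 = day 49.
The earliest everything can be done is day 49, which is after the deadline of 44, so it is not possible.

No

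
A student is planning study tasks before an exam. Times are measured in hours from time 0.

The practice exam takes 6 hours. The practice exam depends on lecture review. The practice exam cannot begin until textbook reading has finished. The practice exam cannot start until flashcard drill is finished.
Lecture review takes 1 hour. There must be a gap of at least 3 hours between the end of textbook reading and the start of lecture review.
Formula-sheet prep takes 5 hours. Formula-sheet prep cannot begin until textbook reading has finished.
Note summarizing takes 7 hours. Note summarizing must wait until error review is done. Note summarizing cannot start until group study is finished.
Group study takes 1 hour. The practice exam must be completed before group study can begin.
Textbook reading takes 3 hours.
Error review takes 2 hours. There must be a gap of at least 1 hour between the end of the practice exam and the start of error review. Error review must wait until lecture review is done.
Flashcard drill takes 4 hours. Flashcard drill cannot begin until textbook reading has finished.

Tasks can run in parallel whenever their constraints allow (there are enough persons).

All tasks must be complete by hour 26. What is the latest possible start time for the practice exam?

10

Note summarizing must finish by hour 26; it takes 7 hours, so it must start by 26 − 7 = hour 19.
Error review has to be done before note summarizing (must start by hour 19). That means finishing by hour 19, i.e. starting by 19 − 2 = hour 17.
Group study has to be done before note summarizing (must start by hour 19). That means finishing by hour 19, i.e. starting by 19 − 1 = hour 18.
The practice exam has several dependents: error review (must start by hour 17, minus 1-hour gap → hour 16); group study (must start by hour 18). The earliest of those limits is hour 16, so the practice exam must start by 16 − 6 = hour 10.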